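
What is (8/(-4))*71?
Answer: -142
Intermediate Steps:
(8/(-4))*71 = (8*(-¼))*71 = -2*71 = -142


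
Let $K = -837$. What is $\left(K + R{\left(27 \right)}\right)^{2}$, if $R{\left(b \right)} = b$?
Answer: $656100$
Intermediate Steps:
$\left(K + R{\left(27 \right)}\right)^{2} = \left(-837 + 27\right)^{2} = \left(-810\right)^{2} = 656100$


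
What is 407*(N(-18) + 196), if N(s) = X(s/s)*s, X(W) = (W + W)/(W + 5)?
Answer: 77330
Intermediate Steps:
X(W) = 2*W/(5 + W) (X(W) = (2*W)/(5 + W) = 2*W/(5 + W))
N(s) = s/3 (N(s) = (2*(s/s)/(5 + s/s))*s = (2*1/(5 + 1))*s = (2*1/6)*s = (2*1*(⅙))*s = s/3)
407*(N(-18) + 196) = 407*((⅓)*(-18) + 196) = 407*(-6 + 196) = 407*190 = 77330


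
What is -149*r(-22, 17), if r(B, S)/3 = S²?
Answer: -129183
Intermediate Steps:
r(B, S) = 3*S²
-149*r(-22, 17) = -447*17² = -447*289 = -149*867 = -129183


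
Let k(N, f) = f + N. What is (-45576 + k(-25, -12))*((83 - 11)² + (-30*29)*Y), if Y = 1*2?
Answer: -157091172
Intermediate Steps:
k(N, f) = N + f
Y = 2
(-45576 + k(-25, -12))*((83 - 11)² + (-30*29)*Y) = (-45576 + (-25 - 12))*((83 - 11)² - 30*29*2) = (-45576 - 37)*(72² - 870*2) = -45613*(5184 - 1740) = -45613*3444 = -157091172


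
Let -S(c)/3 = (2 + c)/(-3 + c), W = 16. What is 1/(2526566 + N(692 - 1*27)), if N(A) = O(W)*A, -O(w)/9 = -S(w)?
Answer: 13/32522168 ≈ 3.9973e-7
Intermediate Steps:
S(c) = -3*(2 + c)/(-3 + c)
O(w) = 27*(-2 - w)/(-3 + w) (O(w) = -(-9)*3*(-2 - w)/(-3 + w) = -(-27)*(-2 - w)/(-3 + w) = 27*(-2 - w)/(-3 + w))
N(A) = -486*A/13 (N(A) = (27*(-2 - 1*16)/(-3 + 16))*A = (27*(-2 - 16)/13)*A = (27*(1/13)*(-18))*A = -486*A/13)
1/(2526566 + N(692 - 1*27)) = 1/(2526566 - 486*(692 - 1*27)/13) = 1/(2526566 - 486*(692 - 27)/13) = 1/(2526566 - 486/13*665) = 1/(2526566 - 323190/13) = 1/(32522168/13) = 13/32522168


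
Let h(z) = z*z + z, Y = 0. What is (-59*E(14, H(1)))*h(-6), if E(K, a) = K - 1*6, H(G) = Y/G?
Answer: -14160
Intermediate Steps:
h(z) = z + z² (h(z) = z² + z = z + z²)
H(G) = 0 (H(G) = 0/G = 0)
E(K, a) = -6 + K (E(K, a) = K - 6 = -6 + K)
(-59*E(14, H(1)))*h(-6) = (-59*(-6 + 14))*(-6*(1 - 6)) = (-59*8)*(-6*(-5)) = -472*30 = -14160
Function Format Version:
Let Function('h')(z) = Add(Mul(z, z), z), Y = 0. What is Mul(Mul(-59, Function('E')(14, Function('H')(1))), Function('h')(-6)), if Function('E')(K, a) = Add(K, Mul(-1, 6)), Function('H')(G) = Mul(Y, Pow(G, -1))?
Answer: -14160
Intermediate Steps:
Function('h')(z) = Add(z, Pow(z, 2)) (Function('h')(z) = Add(Pow(z, 2), z) = Add(z, Pow(z, 2)))
Function('H')(G) = 0 (Function('H')(G) = Mul(0, Pow(G, -1)) = 0)
Function('E')(K, a) = Add(-6, K) (Function('E')(K, a) = Add(K, -6) = Add(-6, K))
Mul(Mul(-59, Function('E')(14, Function('H')(1))), Function('h')(-6)) = Mul(Mul(-59, Add(-6, 14)), Mul(-6, Add(1, -6))) = Mul(Mul(-59, 8), Mul(-6, -5)) = Mul(-472, 30) = -14160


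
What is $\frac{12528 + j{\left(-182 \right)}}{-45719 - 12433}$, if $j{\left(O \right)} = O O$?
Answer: $- \frac{11413}{14538} \approx -0.78505$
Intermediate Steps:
$j{\left(O \right)} = O^{2}$
$\frac{12528 + j{\left(-182 \right)}}{-45719 - 12433} = \frac{12528 + \left(-182\right)^{2}}{-45719 - 12433} = \frac{12528 + 33124}{-58152} = 45652 \left(- \frac{1}{58152}\right) = - \frac{11413}{14538}$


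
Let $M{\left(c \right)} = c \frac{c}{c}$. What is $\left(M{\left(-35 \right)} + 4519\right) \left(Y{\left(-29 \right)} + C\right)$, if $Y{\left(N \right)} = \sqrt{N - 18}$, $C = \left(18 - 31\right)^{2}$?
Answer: $757796 + 4484 i \sqrt{47} \approx 7.578 \cdot 10^{5} + 30741.0 i$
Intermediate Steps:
$M{\left(c \right)} = c$ ($M{\left(c \right)} = c 1 = c$)
$C = 169$ ($C = \left(-13\right)^{2} = 169$)
$Y{\left(N \right)} = \sqrt{-18 + N}$
$\left(M{\left(-35 \right)} + 4519\right) \left(Y{\left(-29 \right)} + C\right) = \left(-35 + 4519\right) \left(\sqrt{-18 - 29} + 169\right) = 4484 \left(\sqrt{-47} + 169\right) = 4484 \left(i \sqrt{47} + 169\right) = 4484 \left(169 + i \sqrt{47}\right) = 757796 + 4484 i \sqrt{47}$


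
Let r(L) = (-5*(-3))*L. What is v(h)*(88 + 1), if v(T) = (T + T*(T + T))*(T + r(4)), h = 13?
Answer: 2280447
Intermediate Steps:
r(L) = 15*L
v(T) = (60 + T)*(T + 2*T²) (v(T) = (T + T*(T + T))*(T + 15*4) = (T + T*(2*T))*(T + 60) = (T + 2*T²)*(60 + T) = (60 + T)*(T + 2*T²))
v(h)*(88 + 1) = (13*(60 + 2*13² + 121*13))*(88 + 1) = (13*(60 + 2*169 + 1573))*89 = (13*(60 + 338 + 1573))*89 = (13*1971)*89 = 25623*89 = 2280447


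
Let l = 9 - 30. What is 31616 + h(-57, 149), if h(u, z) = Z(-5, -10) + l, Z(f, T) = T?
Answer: 31585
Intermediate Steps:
l = -21
h(u, z) = -31 (h(u, z) = -10 - 21 = -31)
31616 + h(-57, 149) = 31616 - 31 = 31585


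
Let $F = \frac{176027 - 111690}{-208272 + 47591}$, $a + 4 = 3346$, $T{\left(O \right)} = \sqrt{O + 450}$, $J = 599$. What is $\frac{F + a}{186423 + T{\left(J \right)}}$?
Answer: $\frac{20019278628399}{1116846515474456} - \frac{107386313 \sqrt{1049}}{1116846515474456} \approx 0.017922$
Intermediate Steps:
$T{\left(O \right)} = \sqrt{450 + O}$
$a = 3342$ ($a = -4 + 3346 = 3342$)
$F = - \frac{64337}{160681}$ ($F = \frac{64337}{-160681} = 64337 \left(- \frac{1}{160681}\right) = - \frac{64337}{160681} \approx -0.4004$)
$\frac{F + a}{186423 + T{\left(J \right)}} = \frac{- \frac{64337}{160681} + 3342}{186423 + \sqrt{450 + 599}} = \frac{536931565}{160681 \left(186423 + \sqrt{1049}\right)}$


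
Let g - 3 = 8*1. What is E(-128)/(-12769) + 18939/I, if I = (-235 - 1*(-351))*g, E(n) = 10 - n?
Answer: 241656003/16293244 ≈ 14.832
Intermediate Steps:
g = 11 (g = 3 + 8*1 = 3 + 8 = 11)
I = 1276 (I = (-235 - 1*(-351))*11 = (-235 + 351)*11 = 116*11 = 1276)
E(-128)/(-12769) + 18939/I = (10 - 1*(-128))/(-12769) + 18939/1276 = (10 + 128)*(-1/12769) + 18939*(1/1276) = 138*(-1/12769) + 18939/1276 = -138/12769 + 18939/1276 = 241656003/16293244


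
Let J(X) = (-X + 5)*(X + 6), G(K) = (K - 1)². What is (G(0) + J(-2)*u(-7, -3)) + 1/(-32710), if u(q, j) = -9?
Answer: -8210211/32710 ≈ -251.00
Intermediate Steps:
G(K) = (-1 + K)²
J(X) = (5 - X)*(6 + X)
(G(0) + J(-2)*u(-7, -3)) + 1/(-32710) = ((-1 + 0)² + (30 - 1*(-2) - 1*(-2)²)*(-9)) + 1/(-32710) = ((-1)² + (30 + 2 - 1*4)*(-9)) - 1/32710 = (1 + (30 + 2 - 4)*(-9)) - 1/32710 = (1 + 28*(-9)) - 1/32710 = (1 - 252) - 1/32710 = -251 - 1/32710 = -8210211/32710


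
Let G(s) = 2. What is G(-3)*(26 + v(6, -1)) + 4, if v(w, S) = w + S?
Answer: 66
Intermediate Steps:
v(w, S) = S + w
G(-3)*(26 + v(6, -1)) + 4 = 2*(26 + (-1 + 6)) + 4 = 2*(26 + 5) + 4 = 2*31 + 4 = 62 + 4 = 66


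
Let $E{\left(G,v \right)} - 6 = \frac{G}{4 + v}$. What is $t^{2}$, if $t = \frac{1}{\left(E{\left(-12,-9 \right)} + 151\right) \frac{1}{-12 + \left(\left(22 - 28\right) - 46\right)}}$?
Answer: $\frac{102400}{635209} \approx 0.16121$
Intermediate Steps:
$E{\left(G,v \right)} = 6 + \frac{G}{4 + v}$
$t = - \frac{320}{797}$ ($t = \frac{1}{\left(\frac{24 - 12 + 6 \left(-9\right)}{4 - 9} + 151\right) \frac{1}{-12 + \left(\left(22 - 28\right) - 46\right)}} = \frac{1}{\left(\frac{24 - 12 - 54}{-5} + 151\right) \frac{1}{-12 - 52}} = \frac{1}{\left(\left(- \frac{1}{5}\right) \left(-42\right) + 151\right) \frac{1}{-12 - 52}} = \frac{1}{\left(\frac{42}{5} + 151\right) \frac{1}{-64}} = \frac{1}{\frac{797}{5} \left(- \frac{1}{64}\right)} = \frac{1}{- \frac{797}{320}} = - \frac{320}{797} \approx -0.40151$)
$t^{2} = \left(- \frac{320}{797}\right)^{2} = \frac{102400}{635209}$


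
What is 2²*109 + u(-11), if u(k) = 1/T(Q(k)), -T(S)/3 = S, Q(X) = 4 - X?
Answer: 19619/45 ≈ 435.98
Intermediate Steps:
T(S) = -3*S
u(k) = 1/(-12 + 3*k) (u(k) = 1/(-3*(4 - k)) = 1/(-12 + 3*k))
2²*109 + u(-11) = 2²*109 + 1/(3*(-4 - 11)) = 4*109 + (⅓)/(-15) = 436 + (⅓)*(-1/15) = 436 - 1/45 = 19619/45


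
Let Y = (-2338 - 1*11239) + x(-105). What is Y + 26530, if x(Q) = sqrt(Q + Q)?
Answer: 12953 + I*sqrt(210) ≈ 12953.0 + 14.491*I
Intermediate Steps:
x(Q) = sqrt(2)*sqrt(Q) (x(Q) = sqrt(2*Q) = sqrt(2)*sqrt(Q))
Y = -13577 + I*sqrt(210) (Y = (-2338 - 1*11239) + sqrt(2)*sqrt(-105) = (-2338 - 11239) + sqrt(2)*(I*sqrt(105)) = -13577 + I*sqrt(210) ≈ -13577.0 + 14.491*I)
Y + 26530 = (-13577 + I*sqrt(210)) + 26530 = 12953 + I*sqrt(210)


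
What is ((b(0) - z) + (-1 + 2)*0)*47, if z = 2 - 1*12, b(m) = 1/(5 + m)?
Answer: 2397/5 ≈ 479.40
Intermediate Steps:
z = -10 (z = 2 - 12 = -10)
((b(0) - z) + (-1 + 2)*0)*47 = ((1/(5 + 0) - 1*(-10)) + (-1 + 2)*0)*47 = ((1/5 + 10) + 1*0)*47 = ((⅕ + 10) + 0)*47 = (51/5 + 0)*47 = (51/5)*47 = 2397/5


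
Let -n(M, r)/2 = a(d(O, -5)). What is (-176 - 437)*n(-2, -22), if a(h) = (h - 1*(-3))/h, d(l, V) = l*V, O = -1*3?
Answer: 7356/5 ≈ 1471.2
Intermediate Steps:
O = -3
d(l, V) = V*l
a(h) = (3 + h)/h (a(h) = (h + 3)/h = (3 + h)/h)
n(M, r) = -12/5 (n(M, r) = -2*(3 - 5*(-3))/((-5*(-3))) = -2*(3 + 15)/15 = -2*18/15 = -2*6/5 = -12/5)
(-176 - 437)*n(-2, -22) = (-176 - 437)*(-12/5) = -613*(-12/5) = 7356/5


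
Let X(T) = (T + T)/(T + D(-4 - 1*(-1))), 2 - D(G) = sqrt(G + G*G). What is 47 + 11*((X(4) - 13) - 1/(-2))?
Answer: -729/10 + 44*sqrt(6)/15 ≈ -65.715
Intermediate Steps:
D(G) = 2 - sqrt(G + G**2) (D(G) = 2 - sqrt(G + G*G) = 2 - sqrt(G + G**2))
X(T) = 2*T/(2 + T - sqrt(6)) (X(T) = (T + T)/(T + (2 - sqrt((-4 - 1*(-1))*(1 + (-4 - 1*(-1)))))) = (2*T)/(T + (2 - sqrt((-4 + 1)*(1 + (-4 + 1))))) = (2*T)/(T + (2 - sqrt(-3*(1 - 3)))) = (2*T)/(T + (2 - sqrt(-3*(-2)))) = (2*T)/(T + (2 - sqrt(6))) = (2*T)/(2 + T - sqrt(6)) = 2*T/(2 + T - sqrt(6)))
47 + 11*((X(4) - 13) - 1/(-2)) = 47 + 11*((2*4/(2 + 4 - sqrt(6)) - 13) - 1/(-2)) = 47 + 11*((2*4/(6 - sqrt(6)) - 13) - 1*(-1/2)) = 47 + 11*((8/(6 - sqrt(6)) - 13) + 1/2) = 47 + 11*((-13 + 8/(6 - sqrt(6))) + 1/2) = 47 + 11*(-25/2 + 8/(6 - sqrt(6))) = 47 + (-275/2 + 88/(6 - sqrt(6))) = -181/2 + 88/(6 - sqrt(6))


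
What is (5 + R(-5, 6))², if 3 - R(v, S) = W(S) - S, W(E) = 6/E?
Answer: 169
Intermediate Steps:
R(v, S) = 3 + S - 6/S (R(v, S) = 3 - (6/S - S) = 3 - (-S + 6/S) = 3 + (S - 6/S) = 3 + S - 6/S)
(5 + R(-5, 6))² = (5 + (3 + 6 - 6/6))² = (5 + (3 + 6 - 6*⅙))² = (5 + (3 + 6 - 1))² = (5 + 8)² = 13² = 169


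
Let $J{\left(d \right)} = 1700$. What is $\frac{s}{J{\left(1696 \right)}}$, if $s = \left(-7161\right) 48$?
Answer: $- \frac{85932}{425} \approx -202.19$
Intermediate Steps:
$s = -343728$
$\frac{s}{J{\left(1696 \right)}} = - \frac{343728}{1700} = \left(-343728\right) \frac{1}{1700} = - \frac{85932}{425}$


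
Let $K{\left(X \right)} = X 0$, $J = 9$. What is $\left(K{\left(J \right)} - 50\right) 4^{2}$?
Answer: $-800$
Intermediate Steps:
$K{\left(X \right)} = 0$
$\left(K{\left(J \right)} - 50\right) 4^{2} = \left(0 - 50\right) 4^{2} = \left(0 - 50\right) 16 = \left(-50\right) 16 = -800$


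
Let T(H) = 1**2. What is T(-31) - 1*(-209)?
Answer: 210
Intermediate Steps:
T(H) = 1
T(-31) - 1*(-209) = 1 - 1*(-209) = 1 + 209 = 210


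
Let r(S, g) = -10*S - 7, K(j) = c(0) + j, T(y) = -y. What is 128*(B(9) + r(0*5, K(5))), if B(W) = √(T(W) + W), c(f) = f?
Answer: -896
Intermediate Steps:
K(j) = j (K(j) = 0 + j = j)
r(S, g) = -7 - 10*S
B(W) = 0 (B(W) = √(-W + W) = √0 = 0)
128*(B(9) + r(0*5, K(5))) = 128*(0 + (-7 - 0*5)) = 128*(0 + (-7 - 10*0)) = 128*(0 + (-7 + 0)) = 128*(0 - 7) = 128*(-7) = -896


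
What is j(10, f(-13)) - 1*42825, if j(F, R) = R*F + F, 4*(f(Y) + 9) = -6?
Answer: -42920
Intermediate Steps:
f(Y) = -21/2 (f(Y) = -9 + (¼)*(-6) = -9 - 3/2 = -21/2)
j(F, R) = F + F*R (j(F, R) = F*R + F = F + F*R)
j(10, f(-13)) - 1*42825 = 10*(1 - 21/2) - 1*42825 = 10*(-19/2) - 42825 = -95 - 42825 = -42920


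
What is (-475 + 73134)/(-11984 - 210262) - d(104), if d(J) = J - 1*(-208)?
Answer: -69413411/222246 ≈ -312.33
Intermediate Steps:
d(J) = 208 + J (d(J) = J + 208 = 208 + J)
(-475 + 73134)/(-11984 - 210262) - d(104) = (-475 + 73134)/(-11984 - 210262) - (208 + 104) = 72659/(-222246) - 1*312 = 72659*(-1/222246) - 312 = -72659/222246 - 312 = -69413411/222246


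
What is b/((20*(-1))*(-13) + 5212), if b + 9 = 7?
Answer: -1/2736 ≈ -0.00036550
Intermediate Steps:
b = -2 (b = -9 + 7 = -2)
b/((20*(-1))*(-13) + 5212) = -2/((20*(-1))*(-13) + 5212) = -2/(-20*(-13) + 5212) = -2/(260 + 5212) = -2/5472 = -2*1/5472 = -1/2736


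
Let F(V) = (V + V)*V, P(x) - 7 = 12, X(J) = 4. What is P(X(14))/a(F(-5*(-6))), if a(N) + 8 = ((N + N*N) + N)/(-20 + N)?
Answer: 1691/161468 ≈ 0.010473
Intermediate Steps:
P(x) = 19 (P(x) = 7 + 12 = 19)
F(V) = 2*V**2 (F(V) = (2*V)*V = 2*V**2)
a(N) = -8 + (N**2 + 2*N)/(-20 + N) (a(N) = -8 + ((N + N*N) + N)/(-20 + N) = -8 + ((N + N**2) + N)/(-20 + N) = -8 + (N**2 + 2*N)/(-20 + N))
P(X(14))/a(F(-5*(-6))) = 19/(((160 + (2*(-5*(-6))**2)**2 - 12*(-5*(-6))**2)/(-20 + 2*(-5*(-6))**2))) = 19/(((160 + (2*30**2)**2 - 12*30**2)/(-20 + 2*30**2))) = 19/(((160 + (2*900)**2 - 12*900)/(-20 + 2*900))) = 19/(((160 + 1800**2 - 6*1800)/(-20 + 1800))) = 19/(((160 + 3240000 - 10800)/1780)) = 19/(((1/1780)*3229360)) = 19/(161468/89) = 19*(89/161468) = 1691/161468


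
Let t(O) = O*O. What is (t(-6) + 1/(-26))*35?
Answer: 32725/26 ≈ 1258.7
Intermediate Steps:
t(O) = O**2
(t(-6) + 1/(-26))*35 = ((-6)**2 + 1/(-26))*35 = (36 - 1/26)*35 = (935/26)*35 = 32725/26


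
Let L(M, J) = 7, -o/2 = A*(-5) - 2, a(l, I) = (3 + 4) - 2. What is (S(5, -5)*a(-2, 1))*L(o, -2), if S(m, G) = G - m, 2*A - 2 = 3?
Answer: -350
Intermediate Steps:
a(l, I) = 5 (a(l, I) = 7 - 2 = 5)
A = 5/2 (A = 1 + (½)*3 = 1 + 3/2 = 5/2 ≈ 2.5000)
o = 29 (o = -2*((5/2)*(-5) - 2) = -2*(-25/2 - 2) = -2*(-29/2) = 29)
(S(5, -5)*a(-2, 1))*L(o, -2) = ((-5 - 1*5)*5)*7 = ((-5 - 5)*5)*7 = -10*5*7 = -50*7 = -350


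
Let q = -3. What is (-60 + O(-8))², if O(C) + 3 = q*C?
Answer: 1521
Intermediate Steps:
O(C) = -3 - 3*C
(-60 + O(-8))² = (-60 + (-3 - 3*(-8)))² = (-60 + (-3 + 24))² = (-60 + 21)² = (-39)² = 1521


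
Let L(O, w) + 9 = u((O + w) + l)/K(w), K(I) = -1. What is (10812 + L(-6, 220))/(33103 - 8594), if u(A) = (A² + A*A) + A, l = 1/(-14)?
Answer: -3966148/1200941 ≈ -3.3025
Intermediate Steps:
l = -1/14 ≈ -0.071429
u(A) = A + 2*A² (u(A) = (A² + A²) + A = 2*A² + A = A + 2*A²)
L(O, w) = -9 - (-1/14 + O + w)*(6/7 + 2*O + 2*w) (L(O, w) = -9 + (((O + w) - 1/14)*(1 + 2*((O + w) - 1/14)))/(-1) = -9 + ((-1/14 + O + w)*(1 + 2*(-1/14 + O + w)))*(-1) = -9 + ((-1/14 + O + w)*(1 + (-⅐ + 2*O + 2*w)))*(-1) = -9 + ((-1/14 + O + w)*(6/7 + 2*O + 2*w))*(-1) = -9 - (-1/14 + O + w)*(6/7 + 2*O + 2*w))
(10812 + L(-6, 220))/(33103 - 8594) = (10812 + (-9 - (-1 + 14*(-6) + 14*220)*(3 + 7*(-6) + 7*220)/49))/(33103 - 8594) = (10812 + (-9 - (-1 - 84 + 3080)*(3 - 42 + 1540)/49))/24509 = (10812 + (-9 - 1/49*2995*1501))*(1/24509) = (10812 + (-9 - 4495495/49))*(1/24509) = (10812 - 4495936/49)*(1/24509) = -3966148/49*1/24509 = -3966148/1200941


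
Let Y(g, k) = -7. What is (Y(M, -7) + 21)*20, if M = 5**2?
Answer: 280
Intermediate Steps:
M = 25
(Y(M, -7) + 21)*20 = (-7 + 21)*20 = 14*20 = 280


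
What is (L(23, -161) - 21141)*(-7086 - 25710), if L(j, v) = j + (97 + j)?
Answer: 688650408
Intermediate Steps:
L(j, v) = 97 + 2*j
(L(23, -161) - 21141)*(-7086 - 25710) = ((97 + 2*23) - 21141)*(-7086 - 25710) = ((97 + 46) - 21141)*(-32796) = (143 - 21141)*(-32796) = -20998*(-32796) = 688650408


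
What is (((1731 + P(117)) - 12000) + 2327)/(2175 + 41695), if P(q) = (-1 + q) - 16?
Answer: -3921/21935 ≈ -0.17876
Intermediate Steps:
P(q) = -17 + q
(((1731 + P(117)) - 12000) + 2327)/(2175 + 41695) = (((1731 + (-17 + 117)) - 12000) + 2327)/(2175 + 41695) = (((1731 + 100) - 12000) + 2327)/43870 = ((1831 - 12000) + 2327)*(1/43870) = (-10169 + 2327)*(1/43870) = -7842*1/43870 = -3921/21935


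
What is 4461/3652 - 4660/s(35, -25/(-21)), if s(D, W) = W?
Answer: -71454639/18260 ≈ -3913.2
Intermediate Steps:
4461/3652 - 4660/s(35, -25/(-21)) = 4461/3652 - 4660/((-25/(-21))) = 4461*(1/3652) - 4660/((-25*(-1/21))) = 4461/3652 - 4660/25/21 = 4461/3652 - 4660*21/25 = 4461/3652 - 19572/5 = -71454639/18260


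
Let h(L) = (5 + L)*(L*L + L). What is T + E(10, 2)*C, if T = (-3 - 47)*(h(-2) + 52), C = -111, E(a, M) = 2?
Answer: -3122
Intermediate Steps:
h(L) = (5 + L)*(L + L**2) (h(L) = (5 + L)*(L**2 + L) = (5 + L)*(L + L**2))
T = -2900 (T = (-3 - 47)*(-2*(5 + (-2)**2 + 6*(-2)) + 52) = -50*(-2*(5 + 4 - 12) + 52) = -50*(-2*(-3) + 52) = -50*(6 + 52) = -50*58 = -2900)
T + E(10, 2)*C = -2900 + 2*(-111) = -2900 - 222 = -3122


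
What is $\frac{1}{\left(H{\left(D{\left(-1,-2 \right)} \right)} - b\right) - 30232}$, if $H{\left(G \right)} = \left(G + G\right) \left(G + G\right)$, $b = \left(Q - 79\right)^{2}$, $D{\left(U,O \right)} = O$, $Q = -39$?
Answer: $- \frac{1}{44140} \approx -2.2655 \cdot 10^{-5}$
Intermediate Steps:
$b = 13924$ ($b = \left(-39 - 79\right)^{2} = \left(-118\right)^{2} = 13924$)
$H{\left(G \right)} = 4 G^{2}$ ($H{\left(G \right)} = 2 G 2 G = 4 G^{2}$)
$\frac{1}{\left(H{\left(D{\left(-1,-2 \right)} \right)} - b\right) - 30232} = \frac{1}{\left(4 \left(-2\right)^{2} - 13924\right) - 30232} = \frac{1}{\left(4 \cdot 4 - 13924\right) - 30232} = \frac{1}{\left(16 - 13924\right) - 30232} = \frac{1}{-13908 - 30232} = \frac{1}{-44140} = - \frac{1}{44140}$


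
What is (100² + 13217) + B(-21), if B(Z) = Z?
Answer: 23196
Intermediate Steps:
(100² + 13217) + B(-21) = (100² + 13217) - 21 = (10000 + 13217) - 21 = 23217 - 21 = 23196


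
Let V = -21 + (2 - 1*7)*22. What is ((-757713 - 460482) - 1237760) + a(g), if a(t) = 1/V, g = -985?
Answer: -321730106/131 ≈ -2.4560e+6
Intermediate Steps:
V = -131 (V = -21 + (2 - 7)*22 = -21 - 5*22 = -21 - 110 = -131)
a(t) = -1/131 (a(t) = 1/(-131) = -1/131)
((-757713 - 460482) - 1237760) + a(g) = ((-757713 - 460482) - 1237760) - 1/131 = (-1218195 - 1237760) - 1/131 = -2455955 - 1/131 = -321730106/131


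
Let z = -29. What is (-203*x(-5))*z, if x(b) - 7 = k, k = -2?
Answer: 29435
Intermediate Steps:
x(b) = 5 (x(b) = 7 - 2 = 5)
(-203*x(-5))*z = -203*5*(-29) = -1015*(-29) = 29435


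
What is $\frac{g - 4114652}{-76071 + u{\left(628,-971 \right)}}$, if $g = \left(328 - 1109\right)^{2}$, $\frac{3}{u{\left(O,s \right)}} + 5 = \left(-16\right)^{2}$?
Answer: $\frac{879677441}{19093818} \approx 46.071$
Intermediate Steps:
$u{\left(O,s \right)} = \frac{3}{251}$ ($u{\left(O,s \right)} = \frac{3}{-5 + \left(-16\right)^{2}} = \frac{3}{-5 + 256} = \frac{3}{251}$)
$g = 609961$ ($g = \left(-781\right)^{2} = 609961$)
$\frac{g - 4114652}{-76071 + u{\left(628,-971 \right)}} = \frac{609961 - 4114652}{-76071 + \frac{3}{251}} = - \frac{3504691}{- \frac{19093818}{251}} = \left(-3504691\right) \left(- \frac{251}{19093818}\right) = \frac{879677441}{19093818}$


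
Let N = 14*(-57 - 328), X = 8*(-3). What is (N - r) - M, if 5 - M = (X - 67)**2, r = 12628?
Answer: -9742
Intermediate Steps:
X = -24
N = -5390 (N = 14*(-385) = -5390)
M = -8276 (M = 5 - (-24 - 67)**2 = 5 - 1*(-91)**2 = 5 - 1*8281 = 5 - 8281 = -8276)
(N - r) - M = (-5390 - 1*12628) - 1*(-8276) = (-5390 - 12628) + 8276 = -18018 + 8276 = -9742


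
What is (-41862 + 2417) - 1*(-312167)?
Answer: 272722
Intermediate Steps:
(-41862 + 2417) - 1*(-312167) = -39445 + 312167 = 272722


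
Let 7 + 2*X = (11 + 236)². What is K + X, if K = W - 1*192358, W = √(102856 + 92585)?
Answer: -161857 + √195441 ≈ -1.6142e+5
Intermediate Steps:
W = √195441 ≈ 442.09
K = -192358 + √195441 (K = √195441 - 1*192358 = √195441 - 192358 = -192358 + √195441 ≈ -1.9192e+5)
X = 30501 (X = -7/2 + (11 + 236)²/2 = -7/2 + (½)*247² = -7/2 + (½)*61009 = -7/2 + 61009/2 = 30501)
K + X = (-192358 + √195441) + 30501 = -161857 + √195441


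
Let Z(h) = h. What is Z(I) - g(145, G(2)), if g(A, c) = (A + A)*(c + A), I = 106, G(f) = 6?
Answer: -43684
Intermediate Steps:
g(A, c) = 2*A*(A + c) (g(A, c) = (2*A)*(A + c) = 2*A*(A + c))
Z(I) - g(145, G(2)) = 106 - 2*145*(145 + 6) = 106 - 2*145*151 = 106 - 1*43790 = 106 - 43790 = -43684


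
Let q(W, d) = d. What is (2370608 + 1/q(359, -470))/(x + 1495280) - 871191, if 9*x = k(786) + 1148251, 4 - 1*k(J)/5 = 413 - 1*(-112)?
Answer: -221459220887407/254203260 ≈ -8.7119e+5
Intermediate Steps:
k(J) = -2605 (k(J) = 20 - 5*(413 - 1*(-112)) = 20 - 5*(413 + 112) = 20 - 5*525 = 20 - 2625 = -2605)
x = 127294 (x = (-2605 + 1148251)/9 = (1/9)*1145646 = 127294)
(2370608 + 1/q(359, -470))/(x + 1495280) - 871191 = (2370608 + 1/(-470))/(127294 + 1495280) - 871191 = (2370608 - 1/470)/1622574 - 871191 = (1114185759/470)*(1/1622574) - 871191 = 371395253/254203260 - 871191 = -221459220887407/254203260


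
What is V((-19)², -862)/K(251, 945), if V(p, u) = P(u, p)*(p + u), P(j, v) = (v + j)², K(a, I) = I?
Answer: -4657463/35 ≈ -1.3307e+5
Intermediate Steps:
P(j, v) = (j + v)²
V(p, u) = (p + u)³ (V(p, u) = (u + p)²*(p + u) = (p + u)²*(p + u) = (p + u)³)
V((-19)², -862)/K(251, 945) = ((-19)² - 862)³/945 = (361 - 862)³*(1/945) = (-501)³*(1/945) = -125751501*1/945 = -4657463/35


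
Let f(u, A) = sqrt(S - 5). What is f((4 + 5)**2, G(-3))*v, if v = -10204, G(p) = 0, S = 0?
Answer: -10204*I*sqrt(5) ≈ -22817.0*I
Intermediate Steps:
f(u, A) = I*sqrt(5) (f(u, A) = sqrt(0 - 5) = sqrt(-5) = I*sqrt(5))
f((4 + 5)**2, G(-3))*v = (I*sqrt(5))*(-10204) = -10204*I*sqrt(5)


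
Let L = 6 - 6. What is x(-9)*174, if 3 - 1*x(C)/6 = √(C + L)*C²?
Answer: 3132 - 253692*I ≈ 3132.0 - 2.5369e+5*I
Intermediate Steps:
L = 0
x(C) = 18 - 6*C^(5/2) (x(C) = 18 - 6*√(C + 0)*C² = 18 - 6*√C*C² = 18 - 6*C^(5/2))
x(-9)*174 = (18 - 1458*I)*174 = 3132 - 253692*I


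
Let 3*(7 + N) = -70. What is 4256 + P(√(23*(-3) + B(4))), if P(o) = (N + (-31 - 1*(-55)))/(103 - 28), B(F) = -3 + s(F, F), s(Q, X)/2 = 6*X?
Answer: 957581/225 ≈ 4255.9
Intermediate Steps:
N = -91/3 (N = -7 + (⅓)*(-70) = -7 - 70/3 = -91/3 ≈ -30.333)
s(Q, X) = 12*X (s(Q, X) = 2*(6*X) = 12*X)
B(F) = -3 + 12*F
P(o) = -19/225 (P(o) = (-91/3 + (-31 - 1*(-55)))/(103 - 28) = (-91/3 + (-31 + 55))/75 = (-91/3 + 24)*(1/75) = -19/3*1/75 = -19/225)
4256 + P(√(23*(-3) + B(4))) = 4256 - 19/225 = 957581/225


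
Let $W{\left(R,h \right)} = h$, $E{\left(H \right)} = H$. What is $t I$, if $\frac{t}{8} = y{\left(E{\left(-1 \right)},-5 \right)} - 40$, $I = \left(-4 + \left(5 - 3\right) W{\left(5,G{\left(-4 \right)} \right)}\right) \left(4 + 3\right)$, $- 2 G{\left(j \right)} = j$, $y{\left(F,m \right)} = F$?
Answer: $0$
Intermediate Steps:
$G{\left(j \right)} = - \frac{j}{2}$
$I = 0$ ($I = \left(-4 + \left(5 - 3\right) \left(\left(- \frac{1}{2}\right) \left(-4\right)\right)\right) \left(4 + 3\right) = \left(-4 + 2 \cdot 2\right) 7 = \left(-4 + 4\right) 7 = 0 \cdot 7 = 0$)
$t = -328$ ($t = 8 \left(-1 - 40\right) = 8 \left(-41\right) = -328$)
$t I = \left(-328\right) 0 = 0$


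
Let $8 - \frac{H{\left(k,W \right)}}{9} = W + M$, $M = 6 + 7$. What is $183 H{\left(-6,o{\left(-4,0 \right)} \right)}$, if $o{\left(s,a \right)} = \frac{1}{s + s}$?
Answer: $- \frac{64233}{8} \approx -8029.1$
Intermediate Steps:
$o{\left(s,a \right)} = \frac{1}{2 s}$
$M = 13$
$H{\left(k,W \right)} = -45 - 9 W$ ($H{\left(k,W \right)} = 72 - 9 \left(W + 13\right) = 72 - 9 \left(13 + W\right) = 72 - \left(117 + 9 W\right) = -45 - 9 W$)
$183 H{\left(-6,o{\left(-4,0 \right)} \right)} = 183 \left(-45 - 9 \frac{1}{2 \left(-4\right)}\right) = 183 \left(-45 - 9 \cdot \frac{1}{2} \left(- \frac{1}{4}\right)\right) = 183 \left(-45 - - \frac{9}{8}\right) = 183 \left(-45 + \frac{9}{8}\right) = 183 \left(- \frac{351}{8}\right) = - \frac{64233}{8}$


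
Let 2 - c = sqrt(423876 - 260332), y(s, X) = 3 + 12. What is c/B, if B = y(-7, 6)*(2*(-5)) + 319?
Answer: 2/169 - 2*sqrt(40886)/169 ≈ -2.3811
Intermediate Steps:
y(s, X) = 15
c = 2 - 2*sqrt(40886) (c = 2 - sqrt(423876 - 260332) = 2 - sqrt(163544) = 2 - 2*sqrt(40886) ≈ -402.41)
B = 169 (B = 15*(2*(-5)) + 319 = 15*(-10) + 319 = -150 + 319 = 169)
c/B = (2 - 2*sqrt(40886))/169 = (2 - 2*sqrt(40886))*(1/169) = 2/169 - 2*sqrt(40886)/169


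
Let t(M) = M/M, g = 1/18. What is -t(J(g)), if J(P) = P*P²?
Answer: -1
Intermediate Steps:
g = 1/18 ≈ 0.055556
J(P) = P³
t(M) = 1
-t(J(g)) = -1*1 = -1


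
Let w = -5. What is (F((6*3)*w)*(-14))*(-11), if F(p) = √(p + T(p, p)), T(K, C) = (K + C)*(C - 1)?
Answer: 462*√1810 ≈ 19655.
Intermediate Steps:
T(K, C) = (-1 + C)*(C + K) (T(K, C) = (C + K)*(-1 + C) = (-1 + C)*(C + K))
F(p) = √(-p + 2*p²) (F(p) = √(p + (p² - p - p + p*p)) = √(p + (p² - p - p + p²)) = √(p + (-2*p + 2*p²)) = √(-p + 2*p²))
(F((6*3)*w)*(-14))*(-11) = (√(((6*3)*(-5))*(-1 + 2*((6*3)*(-5))))*(-14))*(-11) = (√((18*(-5))*(-1 + 2*(18*(-5))))*(-14))*(-11) = (√(-90*(-1 + 2*(-90)))*(-14))*(-11) = (√(-90*(-1 - 180))*(-14))*(-11) = (√(-90*(-181))*(-14))*(-11) = (√16290*(-14))*(-11) = ((3*√1810)*(-14))*(-11) = -42*√1810*(-11) = 462*√1810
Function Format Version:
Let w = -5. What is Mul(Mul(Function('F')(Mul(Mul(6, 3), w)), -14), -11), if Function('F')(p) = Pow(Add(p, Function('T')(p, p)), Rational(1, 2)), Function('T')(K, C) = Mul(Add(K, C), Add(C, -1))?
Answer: Mul(462, Pow(1810, Rational(1, 2))) ≈ 19655.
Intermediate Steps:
Function('T')(K, C) = Mul(Add(-1, C), Add(C, K)) (Function('T')(K, C) = Mul(Add(C, K), Add(-1, C)) = Mul(Add(-1, C), Add(C, K)))
Function('F')(p) = Pow(Add(Mul(-1, p), Mul(2, Pow(p, 2))), Rational(1, 2)) (Function('F')(p) = Pow(Add(p, Add(Pow(p, 2), Mul(-1, p), Mul(-1, p), Mul(p, p))), Rational(1, 2)) = Pow(Add(p, Add(Pow(p, 2), Mul(-1, p), Mul(-1, p), Pow(p, 2))), Rational(1, 2)) = Pow(Add(p, Add(Mul(-2, p), Mul(2, Pow(p, 2)))), Rational(1, 2)) = Pow(Add(Mul(-1, p), Mul(2, Pow(p, 2))), Rational(1, 2)))
Mul(Mul(Function('F')(Mul(Mul(6, 3), w)), -14), -11) = Mul(Mul(Pow(Mul(Mul(Mul(6, 3), -5), Add(-1, Mul(2, Mul(Mul(6, 3), -5)))), Rational(1, 2)), -14), -11) = Mul(Mul(Pow(Mul(Mul(18, -5), Add(-1, Mul(2, Mul(18, -5)))), Rational(1, 2)), -14), -11) = Mul(Mul(Pow(Mul(-90, Add(-1, Mul(2, -90))), Rational(1, 2)), -14), -11) = Mul(Mul(Pow(Mul(-90, Add(-1, -180)), Rational(1, 2)), -14), -11) = Mul(Mul(Pow(Mul(-90, -181), Rational(1, 2)), -14), -11) = Mul(Mul(Pow(16290, Rational(1, 2)), -14), -11) = Mul(Mul(Mul(3, Pow(1810, Rational(1, 2))), -14), -11) = Mul(Mul(-42, Pow(1810, Rational(1, 2))), -11) = Mul(462, Pow(1810, Rational(1, 2)))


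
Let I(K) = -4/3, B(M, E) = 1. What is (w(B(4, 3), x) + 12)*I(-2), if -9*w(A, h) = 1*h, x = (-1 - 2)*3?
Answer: -52/3 ≈ -17.333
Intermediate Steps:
x = -9 (x = -3*3 = -9)
I(K) = -4/3 (I(K) = -4*⅓ = -4/3)
w(A, h) = -h/9
(w(B(4, 3), x) + 12)*I(-2) = (-⅑*(-9) + 12)*(-4/3) = (1 + 12)*(-4/3) = 13*(-4/3) = -52/3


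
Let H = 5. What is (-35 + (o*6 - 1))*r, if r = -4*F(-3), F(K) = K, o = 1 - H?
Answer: -720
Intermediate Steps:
o = -4 (o = 1 - 1*5 = 1 - 5 = -4)
r = 12 (r = -4*(-3) = 12)
(-35 + (o*6 - 1))*r = (-35 + (-4*6 - 1))*12 = (-35 + (-24 - 1))*12 = (-35 - 25)*12 = -60*12 = -720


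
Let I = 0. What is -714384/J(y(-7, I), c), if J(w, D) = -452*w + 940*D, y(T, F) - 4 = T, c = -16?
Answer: 16236/311 ≈ 52.206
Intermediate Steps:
y(T, F) = 4 + T
-714384/J(y(-7, I), c) = -714384/(-452*(4 - 7) + 940*(-16)) = -714384/(-452*(-3) - 15040) = -714384/(1356 - 15040) = -714384/(-13684) = -714384*(-1/13684) = 16236/311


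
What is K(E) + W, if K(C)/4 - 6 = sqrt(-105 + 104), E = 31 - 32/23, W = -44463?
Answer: -44439 + 4*I ≈ -44439.0 + 4.0*I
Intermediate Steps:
E = 681/23 (E = 31 - 32/23 = 681/23 ≈ 29.609)
K(C) = 24 + 4*I (K(C) = 24 + 4*sqrt(-105 + 104) = 24 + 4*sqrt(-1) = 24 + 4*I)
K(E) + W = (24 + 4*I) - 44463 = -44439 + 4*I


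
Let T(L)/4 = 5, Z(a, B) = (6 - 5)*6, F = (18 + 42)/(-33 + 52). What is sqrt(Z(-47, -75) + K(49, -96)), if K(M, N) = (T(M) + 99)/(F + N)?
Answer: sqrt(8323)/42 ≈ 2.1722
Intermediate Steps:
F = 60/19 ≈ 3.1579
Z(a, B) = 6 (Z(a, B) = 1*6 = 6)
T(L) = 20 (T(L) = 4*5 = 20)
K(M, N) = 119/(60/19 + N) (K(M, N) = (20 + 99)/(60/19 + N) = 119/(60/19 + N))
sqrt(Z(-47, -75) + K(49, -96)) = sqrt(6 + 2261/(60 + 19*(-96))) = sqrt(6 + 2261/(60 - 1824)) = sqrt(6 + 2261/(-1764)) = sqrt(6 + 2261*(-1/1764)) = sqrt(6 - 323/252) = sqrt(1189/252) = sqrt(8323)/42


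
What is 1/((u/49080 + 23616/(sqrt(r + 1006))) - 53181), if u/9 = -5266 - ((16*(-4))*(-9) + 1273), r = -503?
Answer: -95464186115272/5075015136967278933 - 28092502016*sqrt(503)/1691671712322426311 ≈ -1.9183e-5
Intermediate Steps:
u = -64035 (u = 9*(-5266 - ((16*(-4))*(-9) + 1273)) = 9*(-5266 - (-64*(-9) + 1273)) = 9*(-5266 - (576 + 1273)) = 9*(-5266 - 1*1849) = 9*(-5266 - 1849) = 9*(-7115) = -64035)
1/((u/49080 + 23616/(sqrt(r + 1006))) - 53181) = 1/((-64035/49080 + 23616/(sqrt(-503 + 1006))) - 53181) = 1/((-64035*1/49080 + 23616/(sqrt(503))) - 53181) = 1/((-4269/3272 + 23616*(sqrt(503)/503)) - 53181) = 1/((-4269/3272 + 23616*sqrt(503)/503) - 53181) = 1/(-174012501/3272 + 23616*sqrt(503)/503)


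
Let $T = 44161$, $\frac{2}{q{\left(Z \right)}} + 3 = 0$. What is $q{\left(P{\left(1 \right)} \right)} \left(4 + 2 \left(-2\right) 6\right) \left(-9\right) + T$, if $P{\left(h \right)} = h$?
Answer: $44041$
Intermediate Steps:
$q{\left(Z \right)} = - \frac{2}{3}$ ($q{\left(Z \right)} = \frac{2}{-3 + 0} = \frac{2}{-3} = 2 \left(- \frac{1}{3}\right) = - \frac{2}{3}$)
$q{\left(P{\left(1 \right)} \right)} \left(4 + 2 \left(-2\right) 6\right) \left(-9\right) + T = - \frac{2 \left(4 + 2 \left(-2\right) 6\right)}{3} \left(-9\right) + 44161 = - \frac{2 \left(4 - 24\right)}{3} \left(-9\right) + 44161 = \left(- \frac{2}{3}\right) \left(-20\right) \left(-9\right) + 44161 = \frac{40}{3} \left(-9\right) + 44161 = -120 + 44161 = 44041$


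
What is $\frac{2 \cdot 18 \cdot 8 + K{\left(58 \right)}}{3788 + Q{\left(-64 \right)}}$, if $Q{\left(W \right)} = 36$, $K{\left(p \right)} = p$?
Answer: $\frac{173}{1912} \approx 0.090481$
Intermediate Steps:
$\frac{2 \cdot 18 \cdot 8 + K{\left(58 \right)}}{3788 + Q{\left(-64 \right)}} = \frac{2 \cdot 18 \cdot 8 + 58}{3788 + 36} = \frac{36 \cdot 8 + 58}{3824} = \left(288 + 58\right) \frac{1}{3824} = 346 \cdot \frac{1}{3824} = \frac{173}{1912}$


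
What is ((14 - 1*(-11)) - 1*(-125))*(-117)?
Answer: -17550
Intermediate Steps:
((14 - 1*(-11)) - 1*(-125))*(-117) = ((14 + 11) + 125)*(-117) = (25 + 125)*(-117) = 150*(-117) = -17550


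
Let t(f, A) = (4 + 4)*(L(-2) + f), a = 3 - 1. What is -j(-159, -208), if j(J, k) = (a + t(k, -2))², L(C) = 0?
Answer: -2762244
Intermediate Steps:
a = 2
t(f, A) = 8*f (t(f, A) = (4 + 4)*(0 + f) = 8*f)
j(J, k) = (2 + 8*k)²
-j(-159, -208) = -4*(1 + 4*(-208))² = -4*(1 - 832)² = -4*(-831)² = -4*690561 = -1*2762244 = -2762244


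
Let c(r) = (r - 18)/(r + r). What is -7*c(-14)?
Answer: -8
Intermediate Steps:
c(r) = (-18 + r)/(2*r) (c(r) = (-18 + r)/((2*r)) = (-18 + r)*(1/(2*r)) = (-18 + r)/(2*r))
-7*c(-14) = -7*(-18 - 14)/(2*(-14)) = -7*(-1)*(-32)/(2*14) = -7*8/7 = -8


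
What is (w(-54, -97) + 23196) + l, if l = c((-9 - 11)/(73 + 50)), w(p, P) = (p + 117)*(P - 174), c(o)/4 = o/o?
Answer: 6127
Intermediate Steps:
c(o) = 4 (c(o) = 4*(o/o) = 4*1 = 4)
w(p, P) = (-174 + P)*(117 + p) (w(p, P) = (117 + p)*(-174 + P) = (-174 + P)*(117 + p))
l = 4
(w(-54, -97) + 23196) + l = ((-20358 - 174*(-54) + 117*(-97) - 97*(-54)) + 23196) + 4 = ((-20358 + 9396 - 11349 + 5238) + 23196) + 4 = (-17073 + 23196) + 4 = 6123 + 4 = 6127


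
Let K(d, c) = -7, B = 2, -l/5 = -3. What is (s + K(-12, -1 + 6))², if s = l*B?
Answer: 529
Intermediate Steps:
l = 15 (l = -5*(-3) = 15)
s = 30 (s = 15*2 = 30)
(s + K(-12, -1 + 6))² = (30 - 7)² = 23² = 529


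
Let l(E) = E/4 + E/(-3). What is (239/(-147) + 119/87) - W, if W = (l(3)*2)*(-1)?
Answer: -6463/8526 ≈ -0.75803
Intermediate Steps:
l(E) = -E/12 (l(E) = E*(¼) + E*(-⅓) = E/4 - E/3 = -E/12)
W = ½ (W = (-1/12*3*2)*(-1) = -¼*2*(-1) = -½*(-1) = ½ ≈ 0.50000)
(239/(-147) + 119/87) - W = (239/(-147) + 119/87) - 1*½ = (239*(-1/147) + 119*(1/87)) - ½ = (-239/147 + 119/87) - ½ = -1100/4263 - ½ = -6463/8526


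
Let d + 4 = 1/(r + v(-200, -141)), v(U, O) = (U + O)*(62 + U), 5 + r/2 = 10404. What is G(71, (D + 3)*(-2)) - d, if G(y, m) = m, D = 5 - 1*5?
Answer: -135713/67856 ≈ -2.0000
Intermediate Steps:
r = 20798 (r = -10 + 2*10404 = -10 + 20808 = 20798)
D = 0 (D = 5 - 5 = 0)
v(U, O) = (62 + U)*(O + U) (v(U, O) = (O + U)*(62 + U) = (62 + U)*(O + U))
d = -271423/67856 (d = -4 + 1/(20798 + ((-200)² + 62*(-141) + 62*(-200) - 141*(-200))) = -4 + 1/(20798 + (40000 - 8742 - 12400 + 28200)) = -4 + 1/(20798 + 47058) = -4 + 1/67856 = -271423/67856 ≈ -4.0000)
G(71, (D + 3)*(-2)) - d = (0 + 3)*(-2) - 1*(-271423/67856) = 3*(-2) + 271423/67856 = -6 + 271423/67856 = -135713/67856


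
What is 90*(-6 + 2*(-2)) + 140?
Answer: -760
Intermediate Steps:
90*(-6 + 2*(-2)) + 140 = 90*(-6 - 4) + 140 = 90*(-10) + 140 = -900 + 140 = -760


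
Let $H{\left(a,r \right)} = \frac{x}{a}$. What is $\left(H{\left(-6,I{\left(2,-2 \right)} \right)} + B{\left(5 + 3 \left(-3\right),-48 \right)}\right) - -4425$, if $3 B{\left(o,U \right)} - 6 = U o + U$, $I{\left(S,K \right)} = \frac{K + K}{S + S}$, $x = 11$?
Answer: $\frac{26839}{6} \approx 4473.2$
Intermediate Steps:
$I{\left(S,K \right)} = \frac{K}{S}$ ($I{\left(S,K \right)} = \frac{2 K}{2 S} = 2 K \frac{1}{2 S} = \frac{K}{S}$)
$B{\left(o,U \right)} = 2 + \frac{U}{3} + \frac{U o}{3}$ ($B{\left(o,U \right)} = 2 + \frac{U o + U}{3} = 2 + \frac{U + U o}{3} = 2 + \left(\frac{U}{3} + \frac{U o}{3}\right) = 2 + \frac{U}{3} + \frac{U o}{3}$)
$H{\left(a,r \right)} = \frac{11}{a}$
$\left(H{\left(-6,I{\left(2,-2 \right)} \right)} + B{\left(5 + 3 \left(-3\right),-48 \right)}\right) - -4425 = \left(\frac{11}{-6} + \left(2 + \frac{1}{3} \left(-48\right) + \frac{1}{3} \left(-48\right) \left(5 + 3 \left(-3\right)\right)\right)\right) - -4425 = \left(11 \left(- \frac{1}{6}\right) + \left(2 - 16 + \frac{1}{3} \left(-48\right) \left(5 - 9\right)\right)\right) + 4425 = \left(- \frac{11}{6} + \left(2 - 16 + \frac{1}{3} \left(-48\right) \left(-4\right)\right)\right) + 4425 = \left(- \frac{11}{6} + \left(2 - 16 + 64\right)\right) + 4425 = \left(- \frac{11}{6} + 50\right) + 4425 = \frac{289}{6} + 4425 = \frac{26839}{6}$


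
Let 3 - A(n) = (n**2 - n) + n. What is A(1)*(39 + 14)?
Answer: 106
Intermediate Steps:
A(n) = 3 - n**2 (A(n) = 3 - ((n**2 - n) + n) = 3 - n**2)
A(1)*(39 + 14) = (3 - 1*1**2)*(39 + 14) = (3 - 1*1)*53 = (3 - 1)*53 = 2*53 = 106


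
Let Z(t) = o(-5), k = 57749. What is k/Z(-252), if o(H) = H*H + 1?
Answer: 57749/26 ≈ 2221.1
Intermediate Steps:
o(H) = 1 + H² (o(H) = H² + 1 = 1 + H²)
Z(t) = 26 (Z(t) = 1 + (-5)² = 1 + 25 = 26)
k/Z(-252) = 57749/26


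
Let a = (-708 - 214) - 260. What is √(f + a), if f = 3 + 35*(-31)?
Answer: 2*I*√566 ≈ 47.581*I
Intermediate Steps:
f = -1082 (f = 3 - 1085 = -1082)
a = -1182 (a = -922 - 260 = -1182)
√(f + a) = √(-1082 - 1182) = √(-2264) = 2*I*√566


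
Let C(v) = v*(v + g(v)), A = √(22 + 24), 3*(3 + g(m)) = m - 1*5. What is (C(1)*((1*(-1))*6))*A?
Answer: 20*√46 ≈ 135.65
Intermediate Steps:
g(m) = -14/3 + m/3 (g(m) = -3 + (m - 1*5)/3 = -3 + (m - 5)/3 = -3 + (-5 + m)/3 = -3 + (-5/3 + m/3) = -14/3 + m/3)
A = √46 ≈ 6.7823
C(v) = v*(-14/3 + 4*v/3) (C(v) = v*(v + (-14/3 + v/3)) = v*(-14/3 + 4*v/3))
(C(1)*((1*(-1))*6))*A = (((⅔)*1*(-7 + 2*1))*((1*(-1))*6))*√46 = (((⅔)*1*(-7 + 2))*(-1*6))*√46 = (((⅔)*1*(-5))*(-6))*√46 = (-10/3*(-6))*√46 = 20*√46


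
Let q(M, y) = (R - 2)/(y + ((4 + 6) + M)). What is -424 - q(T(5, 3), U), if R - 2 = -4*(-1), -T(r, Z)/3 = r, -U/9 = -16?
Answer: -58940/139 ≈ -424.03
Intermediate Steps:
U = 144 (U = -9*(-16) = 144)
T(r, Z) = -3*r
R = 6 (R = 2 - 4*(-1) = 2 + 4 = 6)
q(M, y) = 4/(10 + M + y) (q(M, y) = (6 - 2)/(y + ((4 + 6) + M)) = 4/(y + (10 + M)) = 4/(10 + M + y))
-424 - q(T(5, 3), U) = -424 - 4/(10 - 3*5 + 144) = -424 - 4/(10 - 15 + 144) = -424 - 4/139 = -58940/139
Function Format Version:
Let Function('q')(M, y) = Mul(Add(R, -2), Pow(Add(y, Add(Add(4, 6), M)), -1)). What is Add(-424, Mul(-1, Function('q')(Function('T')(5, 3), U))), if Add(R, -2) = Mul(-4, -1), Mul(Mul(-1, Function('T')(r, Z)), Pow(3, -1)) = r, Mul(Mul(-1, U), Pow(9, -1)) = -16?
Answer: Rational(-58940, 139) ≈ -424.03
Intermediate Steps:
U = 144 (U = Mul(-9, -16) = 144)
Function('T')(r, Z) = Mul(-3, r)
R = 6 (R = Add(2, Mul(-4, -1)) = Add(2, 4) = 6)
Function('q')(M, y) = Mul(4, Pow(Add(10, M, y), -1)) (Function('q')(M, y) = Mul(Add(6, -2), Pow(Add(y, Add(Add(4, 6), M)), -1)) = Mul(4, Pow(Add(y, Add(10, M)), -1)) = Mul(4, Pow(Add(10, M, y), -1)))
Add(-424, Mul(-1, Function('q')(Function('T')(5, 3), U))) = Add(-424, Mul(-1, Mul(4, Pow(Add(10, Mul(-3, 5), 144), -1)))) = Add(-424, Mul(-1, Mul(4, Pow(Add(10, -15, 144), -1)))) = Add(-424, Mul(-1, Mul(4, Pow(139, -1)))) = Add(-424, Mul(-1, Mul(4, Rational(1, 139)))) = Add(-424, Mul(-1, Rational(4, 139))) = Add(-424, Rational(-4, 139)) = Rational(-58940, 139)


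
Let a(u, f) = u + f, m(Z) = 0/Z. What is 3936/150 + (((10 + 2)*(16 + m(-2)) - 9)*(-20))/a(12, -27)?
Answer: 6756/25 ≈ 270.24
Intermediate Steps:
m(Z) = 0
a(u, f) = f + u
3936/150 + (((10 + 2)*(16 + m(-2)) - 9)*(-20))/a(12, -27) = 3936/150 + (((10 + 2)*(16 + 0) - 9)*(-20))/(-27 + 12) = 3936*(1/150) + ((12*16 - 9)*(-20))/(-15) = 656/25 + ((192 - 9)*(-20))*(-1/15) = 656/25 + (183*(-20))*(-1/15) = 656/25 - 3660*(-1/15) = 656/25 + 244 = 6756/25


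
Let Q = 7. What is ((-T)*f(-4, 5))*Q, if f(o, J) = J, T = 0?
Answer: 0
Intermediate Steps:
((-T)*f(-4, 5))*Q = (-1*0*5)*7 = (0*5)*7 = 0*7 = 0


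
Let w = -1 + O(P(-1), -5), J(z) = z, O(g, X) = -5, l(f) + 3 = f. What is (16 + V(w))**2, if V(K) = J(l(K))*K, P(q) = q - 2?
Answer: 4900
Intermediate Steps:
l(f) = -3 + f
P(q) = -2 + q
w = -6 (w = -1 - 5 = -6)
V(K) = K*(-3 + K) (V(K) = (-3 + K)*K = K*(-3 + K))
(16 + V(w))**2 = (16 - 6*(-3 - 6))**2 = (16 - 6*(-9))**2 = (16 + 54)**2 = 70**2 = 4900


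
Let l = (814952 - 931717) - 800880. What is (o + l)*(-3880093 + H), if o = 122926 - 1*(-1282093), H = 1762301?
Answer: -1032156758208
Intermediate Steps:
l = -917645 (l = -116765 - 800880 = -917645)
o = 1405019 (o = 122926 + 1282093 = 1405019)
(o + l)*(-3880093 + H) = (1405019 - 917645)*(-3880093 + 1762301) = 487374*(-2117792) = -1032156758208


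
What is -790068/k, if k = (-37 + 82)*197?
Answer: -263356/2955 ≈ -89.122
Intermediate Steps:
k = 8865 (k = 45*197 = 8865)
-790068/k = -790068/8865 = -790068*1/8865 = -263356/2955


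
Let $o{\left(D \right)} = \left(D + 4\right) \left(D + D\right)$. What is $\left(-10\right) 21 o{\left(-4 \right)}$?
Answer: $0$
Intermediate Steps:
$o{\left(D \right)} = 2 D \left(4 + D\right)$ ($o{\left(D \right)} = \left(4 + D\right) 2 D = 2 D \left(4 + D\right)$)
$\left(-10\right) 21 o{\left(-4 \right)} = \left(-10\right) 21 \cdot 2 \left(-4\right) \left(4 - 4\right) = - 210 \cdot 2 \left(-4\right) 0 = \left(-210\right) 0 = 0$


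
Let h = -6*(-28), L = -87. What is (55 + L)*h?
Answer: -5376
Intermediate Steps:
h = 168 (h = -1*(-168) = 168)
(55 + L)*h = (55 - 87)*168 = -32*168 = -5376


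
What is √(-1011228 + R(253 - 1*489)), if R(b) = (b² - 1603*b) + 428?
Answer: 2*I*√144199 ≈ 759.47*I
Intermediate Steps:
R(b) = 428 + b² - 1603*b
√(-1011228 + R(253 - 1*489)) = √(-1011228 + (428 + (253 - 1*489)² - 1603*(253 - 1*489))) = √(-1011228 + (428 + (253 - 489)² - 1603*(253 - 489))) = √(-1011228 + (428 + (-236)² - 1603*(-236))) = √(-1011228 + (428 + 55696 + 378308)) = √(-1011228 + 434432) = √(-576796) = 2*I*√144199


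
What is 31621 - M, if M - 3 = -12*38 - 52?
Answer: 32126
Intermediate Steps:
M = -505 (M = 3 + (-12*38 - 52) = 3 + (-456 - 52) = 3 - 508 = -505)
31621 - M = 31621 - 1*(-505) = 31621 + 505 = 32126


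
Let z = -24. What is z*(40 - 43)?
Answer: 72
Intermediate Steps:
z*(40 - 43) = -24*(40 - 43) = -24*(-3) = 72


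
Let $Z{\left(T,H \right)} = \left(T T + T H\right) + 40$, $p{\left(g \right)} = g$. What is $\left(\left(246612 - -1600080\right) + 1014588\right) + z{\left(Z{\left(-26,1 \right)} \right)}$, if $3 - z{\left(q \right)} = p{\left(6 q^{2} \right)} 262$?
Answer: $-745567917$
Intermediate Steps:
$Z{\left(T,H \right)} = 40 + T^{2} + H T$ ($Z{\left(T,H \right)} = \left(T^{2} + H T\right) + 40 = 40 + T^{2} + H T$)
$z{\left(q \right)} = 3 - 1572 q^{2}$ ($z{\left(q \right)} = 3 - 6 q^{2} \cdot 262 = 3 - 1572 q^{2}$)
$\left(\left(246612 - -1600080\right) + 1014588\right) + z{\left(Z{\left(-26,1 \right)} \right)} = \left(\left(246612 - -1600080\right) + 1014588\right) + \left(3 - 1572 \left(40 + \left(-26\right)^{2} + 1 \left(-26\right)\right)^{2}\right) = \left(\left(246612 + 1600080\right) + 1014588\right) + \left(3 - 1572 \left(40 + 676 - 26\right)^{2}\right) = \left(1846692 + 1014588\right) + \left(3 - 1572 \cdot 690^{2}\right) = 2861280 + \left(3 - 748429200\right) = 2861280 - 748429197 = -745567917$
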